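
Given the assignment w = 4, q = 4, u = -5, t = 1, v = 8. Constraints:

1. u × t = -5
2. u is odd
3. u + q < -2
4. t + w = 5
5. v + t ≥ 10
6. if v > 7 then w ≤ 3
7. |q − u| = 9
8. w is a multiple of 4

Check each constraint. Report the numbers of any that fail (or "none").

1. u × t = -5 × 1 = -5 — holds.
2. u = -5 is odd — holds.
3. u + q = -5 + 4 = -1; -1 ≥ -2, bound -2 not met — fails.
4. t + w = 1 + 4 = 5 — holds.
5. v + t = 8 + 1 = 9; 9 < 10, bound 10 not met — fails.
6. v = 8 > 7, so we need w ≤ 3; but w = 4 > 3 — fails.
7. |4 − (-5)| = 9 — holds.
8. 4 / 4 = 1, so 4 divides 4 — holds.

Violated: 3, 5, 6.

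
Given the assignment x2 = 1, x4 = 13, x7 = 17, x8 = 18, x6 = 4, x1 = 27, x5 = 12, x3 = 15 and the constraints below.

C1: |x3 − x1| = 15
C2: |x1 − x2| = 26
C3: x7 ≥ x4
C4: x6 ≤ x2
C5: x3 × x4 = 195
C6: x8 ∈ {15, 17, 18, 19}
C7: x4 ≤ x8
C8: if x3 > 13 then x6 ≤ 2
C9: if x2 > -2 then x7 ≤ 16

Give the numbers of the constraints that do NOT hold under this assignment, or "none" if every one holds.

The assignment fails constraints 1, 4, 8, and 9.

C1: |15 − 27| = 12, not 15 — violated.
C2: |27 − 1| = 26 — satisfied.
C3: x7 = 17, x4 = 13; 17 ≥ 13 — satisfied.
C4: x6 = 4, x2 = 1; 4 > 1 (want ≤) — violated.
C5: x3 × x4 = 15 × 13 = 195 — satisfied.
C6: x8 = 18 is in {15, 17, 18, 19} — satisfied.
C7: x4 = 13, x8 = 18; 13 ≤ 18 — satisfied.
C8: x3 = 15 > 13, so we need x6 ≤ 2; but x6 = 4 > 2 — violated.
C9: x2 = 1 > -2, so we need x7 ≤ 16; but x7 = 17 > 16 — violated.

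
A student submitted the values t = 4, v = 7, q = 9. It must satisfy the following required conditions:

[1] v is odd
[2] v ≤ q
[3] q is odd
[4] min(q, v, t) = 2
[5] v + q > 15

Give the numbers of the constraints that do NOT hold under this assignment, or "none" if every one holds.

Constraint 4 does not hold.

[1] v = 7 is odd — holds.
[2] v = 7, q = 9; 7 ≤ 9 — holds.
[3] q = 9 is odd — holds.
[4] min(9, 7, 4) = 4, not 2 — does not hold.
[5] v + q = 7 + 9 = 16; 16 > 15 — holds.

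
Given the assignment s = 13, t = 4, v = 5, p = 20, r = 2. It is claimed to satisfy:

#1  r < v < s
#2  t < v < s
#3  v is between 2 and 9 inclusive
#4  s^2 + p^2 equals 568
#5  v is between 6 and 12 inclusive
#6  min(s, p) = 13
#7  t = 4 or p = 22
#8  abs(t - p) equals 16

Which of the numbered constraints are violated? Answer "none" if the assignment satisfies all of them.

#1 values 2 < 5 < 13  OK
#2 values 4 < 5 < 13  OK
#3 v = 5 lies in [2, 9]  OK
#4 s^2 + p^2 = 13^2 + 20^2 = 169 + 400 = 569, not 568  FAIL
#5 v = 5 is outside [6, 12]  FAIL
#6 min(13, 20) = 13  OK
#7 t = 4 = 4 (first disjunct)  OK
#8 abs(4 - 20) = 16  OK

Violated: 4 and 5.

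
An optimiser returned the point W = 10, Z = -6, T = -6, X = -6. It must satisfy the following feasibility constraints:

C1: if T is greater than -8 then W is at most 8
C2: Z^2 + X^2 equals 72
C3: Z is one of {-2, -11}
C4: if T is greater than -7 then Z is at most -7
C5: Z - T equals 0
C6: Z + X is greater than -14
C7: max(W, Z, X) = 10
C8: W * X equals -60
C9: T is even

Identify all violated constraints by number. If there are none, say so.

C1: T = -6 > -8, so we need W ≤ 8; but W = 10 > 8  false
C2: Z^2 + X^2 = (-6)^2 + (-6)^2 = 36 + 36 = 72  true
C3: Z = -6 is not in {-2, -11}  false
C4: T = -6 > -7, so we need Z ≤ -7; but Z = -6 > -7  false
C5: Z - T = -6 - (-6) = 0  true
C6: Z + X = -6 + (-6) = -12; -12 > -14  true
C7: max(10, -6, -6) = 10  true
C8: W * X = 10 * (-6) = -60  true
C9: T = -6 is even  true

No — constraints 1, 3, 4 are not satisfied.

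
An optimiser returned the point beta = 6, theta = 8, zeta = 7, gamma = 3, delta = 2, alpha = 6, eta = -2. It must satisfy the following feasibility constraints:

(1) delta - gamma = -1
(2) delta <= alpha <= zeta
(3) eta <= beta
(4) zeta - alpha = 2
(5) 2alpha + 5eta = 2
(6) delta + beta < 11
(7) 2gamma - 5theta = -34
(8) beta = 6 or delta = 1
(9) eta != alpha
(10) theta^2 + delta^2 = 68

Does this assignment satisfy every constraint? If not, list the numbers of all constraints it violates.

Constraint 4 does not hold.

(1) delta - gamma = 2 - 3 = -1  OK
(2) values 2 <= 6 <= 7  OK
(3) eta = -2, beta = 6; -2 ≤ 6  OK
(4) zeta - alpha = 7 - 6 = 1, not 2  FAIL
(5) 2alpha + 5eta = 2(6) + 5(-2) = 2  OK
(6) delta + beta = 2 + 6 = 8; 8 < 11  OK
(7) 2gamma - 5theta = 2(3) - 5(8) = -34  OK
(8) beta = 6 = 6 (first disjunct)  OK
(9) eta = -2, alpha = 6; distinct  OK
(10) theta^2 + delta^2 = 8^2 + 2^2 = 64 + 4 = 68  OK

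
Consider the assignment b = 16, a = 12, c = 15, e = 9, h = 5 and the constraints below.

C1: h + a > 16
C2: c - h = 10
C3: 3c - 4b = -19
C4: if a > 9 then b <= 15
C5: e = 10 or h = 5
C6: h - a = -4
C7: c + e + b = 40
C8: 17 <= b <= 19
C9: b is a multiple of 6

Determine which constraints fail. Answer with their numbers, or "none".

Constraints 4, 6, 8, and 9 do not hold.

C1: h + a = 5 + 12 = 17; 17 > 16  holds
C2: c - h = 15 - 5 = 10  holds
C3: 3c - 4b = 3(15) - 4(16) = -19  holds
C4: a = 12 > 9, so we need b ≤ 15; but b = 16 > 15  fails
C5: e = 9 ≠ 10, but h = 5 = 5 (second disjunct)  holds
C6: h - a = 5 - 12 = -7, not -4  fails
C7: c + e + b = 15 + 9 + 16 = 40  holds
C8: b = 16 is outside [17, 19]  fails
C9: 16 = 6*2 + 4, so 6 does not divide 16  fails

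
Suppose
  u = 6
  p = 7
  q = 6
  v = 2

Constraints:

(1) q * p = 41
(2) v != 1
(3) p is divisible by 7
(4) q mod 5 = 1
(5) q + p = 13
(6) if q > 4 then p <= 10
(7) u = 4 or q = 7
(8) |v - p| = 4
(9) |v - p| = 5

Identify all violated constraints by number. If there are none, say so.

(1) q * p = 6 * 7 = 42, not 41  FAIL
(2) v = 2, and 2 ≠ 1  OK
(3) 7 / 7 = 1, so 7 divides 7  OK
(4) 6 mod 5 = 1  OK
(5) q + p = 6 + 7 = 13  OK
(6) q = 6 > 4, so we need p ≤ 10; p = 7 ≤ 10  OK
(7) u = 6 ≠ 4 and q = 6 ≠ 7; both disjuncts false  FAIL
(8) |2 - 7| = 5, not 4  FAIL
(9) |2 - 7| = 5  OK

The assignment fails constraints 1, 7, and 8.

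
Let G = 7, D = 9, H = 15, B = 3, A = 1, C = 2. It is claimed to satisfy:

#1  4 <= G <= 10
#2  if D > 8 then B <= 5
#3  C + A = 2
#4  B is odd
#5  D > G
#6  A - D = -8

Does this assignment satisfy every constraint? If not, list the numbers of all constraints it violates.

#1 G = 7 lies in [4, 10] — satisfied.
#2 D = 9 > 8, so we need B ≤ 5; B = 3 ≤ 5 — satisfied.
#3 C + A = 2 + 1 = 3, not 2 — violated.
#4 B = 3 is odd — satisfied.
#5 D = 9, G = 7; 9 > 7 — satisfied.
#6 A - D = 1 - 9 = -8 — satisfied.

Constraint 3 does not hold.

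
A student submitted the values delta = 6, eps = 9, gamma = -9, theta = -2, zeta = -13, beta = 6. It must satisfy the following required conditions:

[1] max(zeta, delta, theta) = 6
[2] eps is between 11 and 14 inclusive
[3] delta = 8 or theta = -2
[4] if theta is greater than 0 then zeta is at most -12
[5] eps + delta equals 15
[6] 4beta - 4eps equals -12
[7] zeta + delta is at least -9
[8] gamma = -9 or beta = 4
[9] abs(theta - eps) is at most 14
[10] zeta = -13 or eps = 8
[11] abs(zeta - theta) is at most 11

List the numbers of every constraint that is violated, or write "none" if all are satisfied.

[1] max(-13, 6, -2) = 6  yes
[2] eps = 9 is outside [11, 14]  no
[3] delta = 6 ≠ 8, but theta = -2 = -2 (second disjunct)  yes
[4] theta = -2, not > 0; antecedent false, conditional vacuously true  yes
[5] eps + delta = 9 + 6 = 15  yes
[6] 4beta - 4eps = 4(6) - 4(9) = -12  yes
[7] zeta + delta = -13 + 6 = -7; -7 ≥ -9  yes
[8] gamma = -9 = -9 (first disjunct)  yes
[9] abs(-2 - 9) = 11; 11 ≤ 14  yes
[10] zeta = -13 = -13 (first disjunct)  yes
[11] abs(-13 - (-2)) = 11; 11 ≤ 11  yes

Constraint 2 is violated.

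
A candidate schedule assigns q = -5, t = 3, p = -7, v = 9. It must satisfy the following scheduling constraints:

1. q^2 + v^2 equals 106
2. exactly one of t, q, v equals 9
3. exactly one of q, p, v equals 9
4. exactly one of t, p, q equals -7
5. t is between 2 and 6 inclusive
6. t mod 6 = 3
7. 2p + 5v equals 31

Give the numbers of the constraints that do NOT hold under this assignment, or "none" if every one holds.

1. q^2 + v^2 = (-5)^2 + 9^2 = 25 + 81 = 106 — holds.
2. t=3, q=-5, v=9; 1 of them equals 9 — holds.
3. q=-5, p=-7, v=9; 1 of them equals 9 — holds.
4. t=3, p=-7, q=-5; 1 of them equals -7 — holds.
5. t = 3 lies in [2, 6] — holds.
6. 3 mod 6 = 3 — holds.
7. 2p + 5v = 2(-7) + 5(9) = 31 — holds.

The assignment satisfies every constraint.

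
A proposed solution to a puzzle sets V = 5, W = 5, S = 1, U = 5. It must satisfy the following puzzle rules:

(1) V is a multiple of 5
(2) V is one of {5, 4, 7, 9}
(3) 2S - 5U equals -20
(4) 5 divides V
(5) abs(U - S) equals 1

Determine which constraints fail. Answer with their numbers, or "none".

The assignment fails constraints 3 and 5.

(1) 5 / 5 = 1, so 5 divides 5  holds
(2) V = 5 is in {5, 4, 7, 9}  holds
(3) 2S - 5U = 2(1) - 5(5) = -23, not -20  fails
(4) 5 / 5 = 1, so 5 divides 5  holds
(5) abs(5 - 1) = 4, not 1  fails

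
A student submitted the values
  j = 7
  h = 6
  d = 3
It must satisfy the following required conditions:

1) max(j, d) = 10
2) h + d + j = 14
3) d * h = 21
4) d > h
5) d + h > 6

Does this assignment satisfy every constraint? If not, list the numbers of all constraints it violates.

Constraints 1, 2, 3, 4 do not hold.

1) max(7, 3) = 7, not 10 — violated.
2) h + d + j = 6 + 3 + 7 = 16, not 14 — violated.
3) d * h = 3 * 6 = 18, not 21 — violated.
4) d = 3, h = 6; 3 ≤ 6 (want >) — violated.
5) d + h = 3 + 6 = 9; 9 > 6 — satisfied.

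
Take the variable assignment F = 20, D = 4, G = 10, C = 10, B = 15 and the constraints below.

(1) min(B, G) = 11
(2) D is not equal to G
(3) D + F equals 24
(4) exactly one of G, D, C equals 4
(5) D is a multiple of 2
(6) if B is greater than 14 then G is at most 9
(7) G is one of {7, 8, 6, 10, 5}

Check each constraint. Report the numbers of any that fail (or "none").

Violated: 1 and 6.

(1) min(15, 10) = 10, not 11 — violated.
(2) D = 4, G = 10; distinct — OK.
(3) D + F = 4 + 20 = 24 — OK.
(4) G=10, D=4, C=10; 1 of them equals 4 — OK.
(5) 4 / 2 = 2, so 2 divides 4 — OK.
(6) B = 15 > 14, so we need G ≤ 9; but G = 10 > 9 — violated.
(7) G = 10 is in {7, 8, 6, 10, 5} — OK.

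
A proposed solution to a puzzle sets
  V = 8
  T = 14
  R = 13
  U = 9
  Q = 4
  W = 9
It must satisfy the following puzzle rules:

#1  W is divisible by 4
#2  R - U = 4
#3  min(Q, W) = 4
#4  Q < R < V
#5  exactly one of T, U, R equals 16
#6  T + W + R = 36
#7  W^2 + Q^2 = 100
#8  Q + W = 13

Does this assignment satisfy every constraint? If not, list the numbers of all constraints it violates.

Constraints 1, 4, 5, and 7 do not hold.

#1 9 = 4*2 + 1, so 4 does not divide 9 — fails.
#2 R - U = 13 - 9 = 4 — holds.
#3 min(4, 9) = 4 — holds.
#4 values 4, 13, 8; R = 13 is not < V = 8 — fails.
#5 T=14, U=9, R=13; 0 of them equal 16, not exactly one — fails.
#6 T + W + R = 14 + 9 + 13 = 36 — holds.
#7 W^2 + Q^2 = 9^2 + 4^2 = 81 + 16 = 97, not 100 — fails.
#8 Q + W = 4 + 9 = 13 — holds.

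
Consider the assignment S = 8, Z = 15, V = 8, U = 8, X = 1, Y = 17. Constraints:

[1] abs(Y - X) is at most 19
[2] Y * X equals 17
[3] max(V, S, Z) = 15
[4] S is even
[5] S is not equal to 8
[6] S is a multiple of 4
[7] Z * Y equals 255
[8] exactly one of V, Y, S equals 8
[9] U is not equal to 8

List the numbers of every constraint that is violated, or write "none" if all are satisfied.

[1] abs(17 - 1) = 16; 16 ≤ 19  ✓
[2] Y * X = 17 * 1 = 17  ✓
[3] max(8, 8, 15) = 15  ✓
[4] S = 8 is even  ✓
[5] S = 8, but 8 is required to differ  ✗
[6] 8 / 4 = 2, so 4 divides 8  ✓
[7] Z * Y = 15 * 17 = 255  ✓
[8] V=8, Y=17, S=8; 2 of them equal 8, not exactly one  ✗
[9] U = 8, but 8 is required to differ  ✗

Constraints 5, 8, 9 do not hold.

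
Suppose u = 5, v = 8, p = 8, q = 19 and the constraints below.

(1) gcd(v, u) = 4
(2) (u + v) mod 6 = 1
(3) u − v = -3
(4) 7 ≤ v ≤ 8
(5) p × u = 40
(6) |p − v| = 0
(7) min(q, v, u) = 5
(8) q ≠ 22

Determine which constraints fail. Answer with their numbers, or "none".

No — constraint 1 is not satisfied.

(1) gcd(8, 5) = 1, not 4 — fails.
(2) u + v = 13; 13 mod 6 = 1 — holds.
(3) u − v = 5 − 8 = -3 — holds.
(4) v = 8 lies in [7, 8] — holds.
(5) p × u = 8 × 5 = 40 — holds.
(6) |8 − 8| = 0 — holds.
(7) min(19, 8, 5) = 5 — holds.
(8) q = 19, and 19 ≠ 22 — holds.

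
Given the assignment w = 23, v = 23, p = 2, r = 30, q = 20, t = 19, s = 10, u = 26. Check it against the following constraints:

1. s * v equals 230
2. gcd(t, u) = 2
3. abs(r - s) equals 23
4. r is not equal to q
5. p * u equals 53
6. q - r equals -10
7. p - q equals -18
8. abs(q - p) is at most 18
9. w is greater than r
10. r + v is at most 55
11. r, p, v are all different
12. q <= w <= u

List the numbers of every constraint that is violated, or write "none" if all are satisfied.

Constraints 2, 3, 5, 9 are violated.

1. s * v = 10 * 23 = 230  OK
2. gcd(19, 26) = 1, not 2  FAIL
3. abs(30 - 10) = 20, not 23  FAIL
4. r = 30, q = 20; distinct  OK
5. p * u = 2 * 26 = 52, not 53  FAIL
6. q - r = 20 - 30 = -10  OK
7. p - q = 2 - 20 = -18  OK
8. abs(20 - 2) = 18; 18 ≤ 18  OK
9. w = 23, r = 30; 23 ≤ 30 (want >)  FAIL
10. r + v = 30 + 23 = 53; 53 ≤ 55  OK
11. values 30, 2, 23 are pairwise distinct  OK
12. values 20 <= 23 <= 26  OK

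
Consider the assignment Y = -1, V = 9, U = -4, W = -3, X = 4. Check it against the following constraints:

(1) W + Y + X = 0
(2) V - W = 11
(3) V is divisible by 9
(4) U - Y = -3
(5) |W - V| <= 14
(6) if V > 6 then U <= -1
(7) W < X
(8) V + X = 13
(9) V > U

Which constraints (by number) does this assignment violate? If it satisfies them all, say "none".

(1) W + Y + X = -3 + (-1) + 4 = 0 — holds.
(2) V - W = 9 - (-3) = 12, not 11 — fails.
(3) 9 / 9 = 1, so 9 divides 9 — holds.
(4) U - Y = -4 - (-1) = -3 — holds.
(5) |-3 - 9| = 12; 12 ≤ 14 — holds.
(6) V = 9 > 6, so we need U ≤ -1; U = -4 ≤ -1 — holds.
(7) W = -3, X = 4; -3 < 4 — holds.
(8) V + X = 9 + 4 = 13 — holds.
(9) V = 9, U = -4; 9 > -4 — holds.

Constraint 2 does not hold.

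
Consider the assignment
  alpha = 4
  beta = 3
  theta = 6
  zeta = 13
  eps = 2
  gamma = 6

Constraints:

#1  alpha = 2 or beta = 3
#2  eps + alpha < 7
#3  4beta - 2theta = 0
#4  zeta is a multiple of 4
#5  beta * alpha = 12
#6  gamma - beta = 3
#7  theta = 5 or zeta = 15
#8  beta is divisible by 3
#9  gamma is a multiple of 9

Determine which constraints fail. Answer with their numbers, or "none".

#1 alpha = 4 ≠ 2, but beta = 3 = 3 (second disjunct)  yes
#2 eps + alpha = 2 + 4 = 6; 6 < 7  yes
#3 4beta - 2theta = 4(3) - 2(6) = 0  yes
#4 13 = 4*3 + 1, so 4 does not divide 13  no
#5 beta * alpha = 3 * 4 = 12  yes
#6 gamma - beta = 6 - 3 = 3  yes
#7 theta = 6 ≠ 5 and zeta = 13 ≠ 15; both disjuncts false  no
#8 3 / 3 = 1, so 3 divides 3  yes
#9 6 = 9*0 + 6, so 9 does not divide 6  no

No — constraints 4, 7, 9 are not satisfied.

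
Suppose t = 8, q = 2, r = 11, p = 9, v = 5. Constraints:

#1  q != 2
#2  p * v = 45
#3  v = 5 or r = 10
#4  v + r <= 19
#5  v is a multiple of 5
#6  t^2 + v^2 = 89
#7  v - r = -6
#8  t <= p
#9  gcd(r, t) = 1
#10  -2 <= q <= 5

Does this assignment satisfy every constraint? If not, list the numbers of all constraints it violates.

Constraint 1 does not hold.

#1 q = 2, but 2 is required to differ  ✘
#2 p * v = 9 * 5 = 45  ✔
#3 v = 5 = 5 (first disjunct)  ✔
#4 v + r = 5 + 11 = 16; 16 ≤ 19  ✔
#5 5 / 5 = 1, so 5 divides 5  ✔
#6 t^2 + v^2 = 8^2 + 5^2 = 64 + 25 = 89  ✔
#7 v - r = 5 - 11 = -6  ✔
#8 t = 8, p = 9; 8 ≤ 9  ✔
#9 gcd(11, 8) = 1  ✔
#10 q = 2 lies in [-2, 5]  ✔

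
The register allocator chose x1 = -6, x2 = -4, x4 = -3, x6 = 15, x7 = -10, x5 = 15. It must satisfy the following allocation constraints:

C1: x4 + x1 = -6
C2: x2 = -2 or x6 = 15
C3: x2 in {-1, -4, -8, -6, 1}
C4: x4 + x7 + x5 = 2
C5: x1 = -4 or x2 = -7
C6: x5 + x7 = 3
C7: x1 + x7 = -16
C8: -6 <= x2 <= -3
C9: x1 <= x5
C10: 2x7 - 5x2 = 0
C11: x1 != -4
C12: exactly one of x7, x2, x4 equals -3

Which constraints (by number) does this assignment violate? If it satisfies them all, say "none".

C1: x4 + x1 = -3 + (-6) = -9, not -6  ✗
C2: x2 = -4 ≠ -2, but x6 = 15 = 15 (second disjunct)  ✓
C3: x2 = -4 is in {-1, -4, -8, -6, 1}  ✓
C4: x4 + x7 + x5 = -3 + (-10) + 15 = 2  ✓
C5: x1 = -6 ≠ -4 and x2 = -4 ≠ -7; both disjuncts false  ✗
C6: x5 + x7 = 15 + (-10) = 5, not 3  ✗
C7: x1 + x7 = -6 + (-10) = -16  ✓
C8: x2 = -4 lies in [-6, -3]  ✓
C9: x1 = -6, x5 = 15; -6 ≤ 15  ✓
C10: 2x7 - 5x2 = 2(-10) - 5(-4) = 0  ✓
C11: x1 = -6, and -6 ≠ -4  ✓
C12: x7=-10, x2=-4, x4=-3; 1 of them equals -3  ✓

Constraints 1, 5, and 6 do not hold.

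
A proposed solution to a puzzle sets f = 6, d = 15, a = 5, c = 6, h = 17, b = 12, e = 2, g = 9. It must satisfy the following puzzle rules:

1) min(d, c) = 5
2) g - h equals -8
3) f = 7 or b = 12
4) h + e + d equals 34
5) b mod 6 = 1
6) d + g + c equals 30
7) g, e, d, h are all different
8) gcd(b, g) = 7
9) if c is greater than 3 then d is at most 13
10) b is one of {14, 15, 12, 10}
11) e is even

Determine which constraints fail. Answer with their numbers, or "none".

The assignment fails constraints 1, 5, 8, and 9.

1) min(15, 6) = 6, not 5  false
2) g - h = 9 - 17 = -8  true
3) f = 6 ≠ 7, but b = 12 = 12 (second disjunct)  true
4) h + e + d = 17 + 2 + 15 = 34  true
5) 12 mod 6 = 0, not 1  false
6) d + g + c = 15 + 9 + 6 = 30  true
7) values 9, 2, 15, 17 are pairwise distinct  true
8) gcd(12, 9) = 3, not 7  false
9) c = 6 > 3, so we need d ≤ 13; but d = 15 > 13  false
10) b = 12 is in {14, 15, 12, 10}  true
11) e = 2 is even  true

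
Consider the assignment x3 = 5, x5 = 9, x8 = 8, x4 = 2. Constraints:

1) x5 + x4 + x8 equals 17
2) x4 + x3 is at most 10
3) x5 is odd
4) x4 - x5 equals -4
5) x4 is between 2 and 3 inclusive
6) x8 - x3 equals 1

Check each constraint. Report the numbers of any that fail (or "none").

1) x5 + x4 + x8 = 9 + 2 + 8 = 19, not 17 — fails.
2) x4 + x3 = 2 + 5 = 7; 7 ≤ 10 — holds.
3) x5 = 9 is odd — holds.
4) x4 - x5 = 2 - 9 = -7, not -4 — fails.
5) x4 = 2 lies in [2, 3] — holds.
6) x8 - x3 = 8 - 5 = 3, not 1 — fails.

The assignment fails constraints 1, 4, 6.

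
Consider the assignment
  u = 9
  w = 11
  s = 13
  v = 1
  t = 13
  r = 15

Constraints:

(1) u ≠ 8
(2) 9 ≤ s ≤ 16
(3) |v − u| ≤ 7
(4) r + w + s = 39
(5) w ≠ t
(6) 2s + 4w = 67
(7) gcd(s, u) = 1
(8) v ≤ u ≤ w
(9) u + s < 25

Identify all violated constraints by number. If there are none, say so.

The assignment fails constraints 3, 6.

(1) u = 9, and 9 ≠ 8  OK
(2) s = 13 lies in [9, 16]  OK
(3) |1 − 9| = 8; 8 > 7, exceeds bound 7  FAIL
(4) r + w + s = 15 + 11 + 13 = 39  OK
(5) w = 11, t = 13; distinct  OK
(6) 2s + 4w = 2(13) + 4(11) = 70, not 67  FAIL
(7) gcd(13, 9) = 1  OK
(8) values 1 ≤ 9 ≤ 11  OK
(9) u + s = 9 + 13 = 22; 22 < 25  OK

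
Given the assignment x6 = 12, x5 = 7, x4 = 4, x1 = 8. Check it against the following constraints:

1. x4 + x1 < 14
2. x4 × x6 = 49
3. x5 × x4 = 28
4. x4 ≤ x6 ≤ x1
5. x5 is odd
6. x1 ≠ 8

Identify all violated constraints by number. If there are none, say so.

No — constraints 2, 4, and 6 are not satisfied.

1. x4 + x1 = 4 + 8 = 12; 12 < 14 — OK.
2. x4 × x6 = 4 × 12 = 48, not 49 — violated.
3. x5 × x4 = 7 × 4 = 28 — OK.
4. values 4, 12, 8; x6 = 12 is not ≤ x1 = 8 — violated.
5. x5 = 7 is odd — OK.
6. x1 = 8, but 8 is required to differ — violated.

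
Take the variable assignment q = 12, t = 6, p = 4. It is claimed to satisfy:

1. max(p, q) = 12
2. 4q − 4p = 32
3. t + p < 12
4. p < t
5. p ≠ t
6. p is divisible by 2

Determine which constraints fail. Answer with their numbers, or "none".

All constraints are satisfied.

1. max(4, 12) = 12 — holds.
2. 4q − 4p = 4(12) − 4(4) = 32 — holds.
3. t + p = 6 + 4 = 10; 10 < 12 — holds.
4. p = 4, t = 6; 4 < 6 — holds.
5. p = 4, t = 6; distinct — holds.
6. 4 / 2 = 2, so 2 divides 4 — holds.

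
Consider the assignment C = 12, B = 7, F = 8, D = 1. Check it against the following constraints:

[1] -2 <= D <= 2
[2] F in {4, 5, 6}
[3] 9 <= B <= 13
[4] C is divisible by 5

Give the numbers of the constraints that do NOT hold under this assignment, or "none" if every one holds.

No — constraints 2, 3, and 4 are not satisfied.

[1] D = 1 lies in [-2, 2]  holds
[2] F = 8 is not in {4, 5, 6}  fails
[3] B = 7 is outside [9, 13]  fails
[4] 12 = 5*2 + 2, so 5 does not divide 12  fails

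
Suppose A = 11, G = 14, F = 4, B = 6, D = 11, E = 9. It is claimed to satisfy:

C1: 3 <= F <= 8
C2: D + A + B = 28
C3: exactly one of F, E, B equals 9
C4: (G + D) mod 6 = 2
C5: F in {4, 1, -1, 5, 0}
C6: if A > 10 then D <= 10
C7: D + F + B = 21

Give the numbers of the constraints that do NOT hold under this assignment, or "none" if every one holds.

C1: F = 4 lies in [3, 8] — holds.
C2: D + A + B = 11 + 11 + 6 = 28 — holds.
C3: F=4, E=9, B=6; 1 of them equals 9 — holds.
C4: G + D = 25; 25 mod 6 = 1, not 2 — does not hold.
C5: F = 4 is in {4, 1, -1, 5, 0} — holds.
C6: A = 11 > 10, so we need D ≤ 10; but D = 11 > 10 — does not hold.
C7: D + F + B = 11 + 4 + 6 = 21 — holds.

The assignment fails constraints 4 and 6.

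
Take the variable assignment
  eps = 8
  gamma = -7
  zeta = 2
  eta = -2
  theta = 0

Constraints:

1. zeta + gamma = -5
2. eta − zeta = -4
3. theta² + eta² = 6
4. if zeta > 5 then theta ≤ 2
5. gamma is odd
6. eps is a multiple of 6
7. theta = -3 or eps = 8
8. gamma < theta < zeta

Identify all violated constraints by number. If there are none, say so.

No — constraints 3 and 6 are not satisfied.

1. zeta + gamma = 2 + (-7) = -5  holds
2. eta − zeta = -2 − 2 = -4  holds
3. theta² + eta² = 0² + (-2)² = 0 + 4 = 4, not 6  fails
4. zeta = 2, not > 5; antecedent false, conditional vacuously true  holds
5. gamma = -7 is odd  holds
6. 8 = 6×1 + 2, so 6 does not divide 8  fails
7. theta = 0 ≠ -3, but eps = 8 = 8 (second disjunct)  holds
8. values -7 < 0 < 2  holds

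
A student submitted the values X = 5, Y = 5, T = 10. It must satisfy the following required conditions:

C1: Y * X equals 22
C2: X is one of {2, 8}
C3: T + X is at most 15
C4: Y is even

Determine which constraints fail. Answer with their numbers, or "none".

C1: Y * X = 5 * 5 = 25, not 22  ✘
C2: X = 5 is not in {2, 8}  ✘
C3: T + X = 10 + 5 = 15; 15 ≤ 15  ✔
C4: Y = 5 is odd  ✘

Constraints 1, 2, and 4 are violated.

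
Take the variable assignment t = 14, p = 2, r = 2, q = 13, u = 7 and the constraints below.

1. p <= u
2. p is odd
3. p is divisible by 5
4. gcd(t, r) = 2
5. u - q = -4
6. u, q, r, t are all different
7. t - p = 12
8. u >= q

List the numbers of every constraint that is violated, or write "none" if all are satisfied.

1. p = 2, u = 7; 2 ≤ 7 — OK.
2. p = 2 is even — violated.
3. 2 = 5*0 + 2, so 5 does not divide 2 — violated.
4. gcd(14, 2) = 2 — OK.
5. u - q = 7 - 13 = -6, not -4 — violated.
6. values 7, 13, 2, 14 are pairwise distinct — OK.
7. t - p = 14 - 2 = 12 — OK.
8. u = 7, q = 13; 7 < 13 (want ≥) — violated.

Constraints 2, 3, 5, 8 are violated.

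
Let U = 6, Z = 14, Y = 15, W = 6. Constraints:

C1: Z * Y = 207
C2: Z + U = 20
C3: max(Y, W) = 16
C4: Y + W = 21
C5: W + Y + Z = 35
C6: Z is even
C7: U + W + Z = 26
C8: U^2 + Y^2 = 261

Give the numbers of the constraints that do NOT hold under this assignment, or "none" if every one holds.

No — constraints 1 and 3 are not satisfied.

C1: Z * Y = 14 * 15 = 210, not 207  ✘
C2: Z + U = 14 + 6 = 20  ✔
C3: max(15, 6) = 15, not 16  ✘
C4: Y + W = 15 + 6 = 21  ✔
C5: W + Y + Z = 6 + 15 + 14 = 35  ✔
C6: Z = 14 is even  ✔
C7: U + W + Z = 6 + 6 + 14 = 26  ✔
C8: U^2 + Y^2 = 6^2 + 15^2 = 36 + 225 = 261  ✔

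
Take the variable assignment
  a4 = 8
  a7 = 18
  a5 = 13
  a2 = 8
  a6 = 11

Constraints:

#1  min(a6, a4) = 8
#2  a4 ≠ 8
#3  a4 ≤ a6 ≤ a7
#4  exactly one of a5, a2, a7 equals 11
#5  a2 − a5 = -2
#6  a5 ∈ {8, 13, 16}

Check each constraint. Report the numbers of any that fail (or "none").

#1 min(11, 8) = 8  ✓
#2 a4 = 8, but 8 is required to differ  ✗
#3 values 8 ≤ 11 ≤ 18  ✓
#4 a5=13, a2=8, a7=18; 0 of them equal 11, not exactly one  ✗
#5 a2 − a5 = 8 − 13 = -5, not -2  ✗
#6 a5 = 13 is in {8, 13, 16}  ✓

No — constraints 2, 4, and 5 are not satisfied.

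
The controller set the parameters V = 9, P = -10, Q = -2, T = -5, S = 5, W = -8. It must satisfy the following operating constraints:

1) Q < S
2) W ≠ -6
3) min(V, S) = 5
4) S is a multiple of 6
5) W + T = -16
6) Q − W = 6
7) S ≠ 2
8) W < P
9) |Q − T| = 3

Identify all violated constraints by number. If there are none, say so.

1) Q = -2, S = 5; -2 < 5  ✔
2) W = -8, and -8 ≠ -6  ✔
3) min(9, 5) = 5  ✔
4) 5 = 6×0 + 5, so 6 does not divide 5  ✘
5) W + T = -8 + (-5) = -13, not -16  ✘
6) Q − W = -2 − (-8) = 6  ✔
7) S = 5, and 5 ≠ 2  ✔
8) W = -8, P = -10; -8 ≥ -10 (want <)  ✘
9) |-2 − (-5)| = 3  ✔

The assignment fails constraints 4, 5, and 8.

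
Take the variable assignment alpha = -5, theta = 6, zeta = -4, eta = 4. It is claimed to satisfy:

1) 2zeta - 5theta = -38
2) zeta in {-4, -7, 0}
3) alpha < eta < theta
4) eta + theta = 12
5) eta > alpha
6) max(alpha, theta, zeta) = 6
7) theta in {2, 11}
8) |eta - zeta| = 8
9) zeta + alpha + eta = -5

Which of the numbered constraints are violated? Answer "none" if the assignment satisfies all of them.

1) 2zeta - 5theta = 2(-4) - 5(6) = -38 — holds.
2) zeta = -4 is in {-4, -7, 0} — holds.
3) values -5 < 4 < 6 — holds.
4) eta + theta = 4 + 6 = 10, not 12 — does not hold.
5) eta = 4, alpha = -5; 4 > -5 — holds.
6) max(-5, 6, -4) = 6 — holds.
7) theta = 6 is not in {2, 11} — does not hold.
8) |4 - (-4)| = 8 — holds.
9) zeta + alpha + eta = -4 + (-5) + 4 = -5 — holds.

The assignment fails constraints 4 and 7.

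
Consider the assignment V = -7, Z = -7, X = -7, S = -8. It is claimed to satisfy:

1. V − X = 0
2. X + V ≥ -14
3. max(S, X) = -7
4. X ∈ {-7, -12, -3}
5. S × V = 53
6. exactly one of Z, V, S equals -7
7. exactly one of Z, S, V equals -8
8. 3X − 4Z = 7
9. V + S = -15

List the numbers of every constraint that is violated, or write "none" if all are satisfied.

1. V − X = -7 − (-7) = 0 — OK.
2. X + V = -7 + (-7) = -14; -14 ≥ -14 — OK.
3. max(-8, -7) = -7 — OK.
4. X = -7 is in {-7, -12, -3} — OK.
5. S × V = -8 × (-7) = 56, not 53 — violated.
6. Z=-7, V=-7, S=-8; 2 of them equal -7, not exactly one — violated.
7. Z=-7, S=-8, V=-7; 1 of them equals -8 — OK.
8. 3X − 4Z = 3(-7) − 4(-7) = 7 — OK.
9. V + S = -7 + (-8) = -15 — OK.

The assignment fails constraints 5 and 6.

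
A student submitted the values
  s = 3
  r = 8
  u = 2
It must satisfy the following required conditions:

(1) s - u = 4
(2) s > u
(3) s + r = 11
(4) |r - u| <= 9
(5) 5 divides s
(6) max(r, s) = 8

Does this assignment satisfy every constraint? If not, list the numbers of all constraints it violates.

Violated: 1 and 5.

(1) s - u = 3 - 2 = 1, not 4 — violated.
(2) s = 3, u = 2; 3 > 2 — OK.
(3) s + r = 3 + 8 = 11 — OK.
(4) |8 - 2| = 6; 6 ≤ 9 — OK.
(5) 3 = 5*0 + 3, so 5 does not divide 3 — violated.
(6) max(8, 3) = 8 — OK.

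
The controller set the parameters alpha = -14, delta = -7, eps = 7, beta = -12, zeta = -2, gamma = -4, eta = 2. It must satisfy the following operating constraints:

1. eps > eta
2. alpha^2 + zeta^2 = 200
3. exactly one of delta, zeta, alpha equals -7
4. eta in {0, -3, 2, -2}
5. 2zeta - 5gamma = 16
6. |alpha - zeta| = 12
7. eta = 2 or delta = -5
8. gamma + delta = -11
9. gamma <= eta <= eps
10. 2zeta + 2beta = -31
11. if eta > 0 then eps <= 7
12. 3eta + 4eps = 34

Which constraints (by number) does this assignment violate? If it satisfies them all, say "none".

1. eps = 7, eta = 2; 7 > 2  holds
2. alpha^2 + zeta^2 = (-14)^2 + (-2)^2 = 196 + 4 = 200  holds
3. delta=-7, zeta=-2, alpha=-14; 1 of them equals -7  holds
4. eta = 2 is in {0, -3, 2, -2}  holds
5. 2zeta - 5gamma = 2(-2) - 5(-4) = 16  holds
6. |-14 - (-2)| = 12  holds
7. eta = 2 = 2 (first disjunct)  holds
8. gamma + delta = -4 + (-7) = -11  holds
9. values -4 <= 2 <= 7  holds
10. 2zeta + 2beta = 2(-2) + 2(-12) = -28, not -31  fails
11. eta = 2 > 0, so we need eps ≤ 7; eps = 7 ≤ 7  holds
12. 3eta + 4eps = 3(2) + 4(7) = 34  holds

Constraint 10 does not hold.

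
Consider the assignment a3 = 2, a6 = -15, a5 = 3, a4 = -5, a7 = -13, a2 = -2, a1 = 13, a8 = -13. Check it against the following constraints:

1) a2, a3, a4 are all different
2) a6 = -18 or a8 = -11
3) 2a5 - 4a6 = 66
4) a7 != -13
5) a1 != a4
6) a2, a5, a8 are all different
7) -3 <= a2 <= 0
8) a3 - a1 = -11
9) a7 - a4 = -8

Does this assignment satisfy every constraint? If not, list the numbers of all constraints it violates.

The assignment fails constraints 2, 4.

1) values -2, 2, -5 are pairwise distinct — satisfied.
2) a6 = -15 ≠ -18 and a8 = -13 ≠ -11; both disjuncts false — violated.
3) 2a5 - 4a6 = 2(3) - 4(-15) = 66 — satisfied.
4) a7 = -13, but -13 is required to differ — violated.
5) a1 = 13, a4 = -5; distinct — satisfied.
6) values -2, 3, -13 are pairwise distinct — satisfied.
7) a2 = -2 lies in [-3, 0] — satisfied.
8) a3 - a1 = 2 - 13 = -11 — satisfied.
9) a7 - a4 = -13 - (-5) = -8 — satisfied.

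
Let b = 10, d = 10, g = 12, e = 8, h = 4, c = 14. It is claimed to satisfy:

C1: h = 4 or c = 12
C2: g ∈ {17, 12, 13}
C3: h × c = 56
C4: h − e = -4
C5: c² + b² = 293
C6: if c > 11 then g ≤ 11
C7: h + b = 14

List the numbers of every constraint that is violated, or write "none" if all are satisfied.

Violated: 5 and 6.

C1: h = 4 = 4 (first disjunct)  yes
C2: g = 12 is in {17, 12, 13}  yes
C3: h × c = 4 × 14 = 56  yes
C4: h − e = 4 − 8 = -4  yes
C5: c² + b² = 14² + 10² = 196 + 100 = 296, not 293  no
C6: c = 14 > 11, so we need g ≤ 11; but g = 12 > 11  no
C7: h + b = 4 + 10 = 14  yes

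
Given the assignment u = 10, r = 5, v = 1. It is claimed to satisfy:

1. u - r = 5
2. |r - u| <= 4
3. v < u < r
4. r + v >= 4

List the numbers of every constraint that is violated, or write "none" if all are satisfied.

Constraints 2, 3 do not hold.

1. u - r = 10 - 5 = 5 — OK.
2. |5 - 10| = 5; 5 > 4, exceeds bound 4 — violated.
3. values 1, 10, 5; u = 10 is not < r = 5 — violated.
4. r + v = 5 + 1 = 6; 6 ≥ 4 — OK.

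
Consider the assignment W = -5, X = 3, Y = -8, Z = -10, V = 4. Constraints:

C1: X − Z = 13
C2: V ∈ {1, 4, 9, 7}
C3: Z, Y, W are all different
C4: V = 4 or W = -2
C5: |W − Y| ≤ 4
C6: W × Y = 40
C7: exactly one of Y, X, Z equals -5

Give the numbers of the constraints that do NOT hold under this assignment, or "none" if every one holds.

The assignment fails constraint 7.

C1: X − Z = 3 − (-10) = 13  OK
C2: V = 4 is in {1, 4, 9, 7}  OK
C3: values -10, -8, -5 are pairwise distinct  OK
C4: V = 4 = 4 (first disjunct)  OK
C5: |-5 − (-8)| = 3; 3 ≤ 4  OK
C6: W × Y = -5 × (-8) = 40  OK
C7: Y=-8, X=3, Z=-10; 0 of them equal -5, not exactly one  FAIL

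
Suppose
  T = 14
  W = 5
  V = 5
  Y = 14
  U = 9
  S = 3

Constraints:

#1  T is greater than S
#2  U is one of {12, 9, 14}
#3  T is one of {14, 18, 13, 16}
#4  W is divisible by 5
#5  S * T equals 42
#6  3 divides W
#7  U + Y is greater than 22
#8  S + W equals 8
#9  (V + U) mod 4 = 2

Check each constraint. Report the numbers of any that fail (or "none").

No — constraint 6 is not satisfied.

#1 T = 14, S = 3; 14 > 3  yes
#2 U = 9 is in {12, 9, 14}  yes
#3 T = 14 is in {14, 18, 13, 16}  yes
#4 5 / 5 = 1, so 5 divides 5  yes
#5 S * T = 3 * 14 = 42  yes
#6 5 = 3*1 + 2, so 3 does not divide 5  no
#7 U + Y = 9 + 14 = 23; 23 > 22  yes
#8 S + W = 3 + 5 = 8  yes
#9 V + U = 14; 14 mod 4 = 2  yes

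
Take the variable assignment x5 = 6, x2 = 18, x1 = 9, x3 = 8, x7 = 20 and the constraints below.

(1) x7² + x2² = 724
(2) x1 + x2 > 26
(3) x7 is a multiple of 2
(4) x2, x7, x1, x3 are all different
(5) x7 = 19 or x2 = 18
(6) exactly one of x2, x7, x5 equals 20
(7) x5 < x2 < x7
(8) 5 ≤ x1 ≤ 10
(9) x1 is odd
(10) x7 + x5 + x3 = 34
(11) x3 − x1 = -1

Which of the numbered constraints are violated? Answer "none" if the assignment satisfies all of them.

Yes — all constraints hold.

(1) x7² + x2² = 20² + 18² = 400 + 324 = 724  yes
(2) x1 + x2 = 9 + 18 = 27; 27 > 26  yes
(3) 20 / 2 = 10, so 2 divides 20  yes
(4) values 18, 20, 9, 8 are pairwise distinct  yes
(5) x7 = 20 ≠ 19, but x2 = 18 = 18 (second disjunct)  yes
(6) x2=18, x7=20, x5=6; 1 of them equals 20  yes
(7) values 6 < 18 < 20  yes
(8) x1 = 9 lies in [5, 10]  yes
(9) x1 = 9 is odd  yes
(10) x7 + x5 + x3 = 20 + 6 + 8 = 34  yes
(11) x3 − x1 = 8 − 9 = -1  yes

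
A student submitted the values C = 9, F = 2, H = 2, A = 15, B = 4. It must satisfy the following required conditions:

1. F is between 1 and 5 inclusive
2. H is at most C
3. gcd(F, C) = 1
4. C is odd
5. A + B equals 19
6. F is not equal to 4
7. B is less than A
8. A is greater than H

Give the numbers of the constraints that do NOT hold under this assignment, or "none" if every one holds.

No violations.

1. F = 2 lies in [1, 5] — holds.
2. H = 2, C = 9; 2 ≤ 9 — holds.
3. gcd(2, 9) = 1 — holds.
4. C = 9 is odd — holds.
5. A + B = 15 + 4 = 19 — holds.
6. F = 2, and 2 ≠ 4 — holds.
7. B = 4, A = 15; 4 < 15 — holds.
8. A = 15, H = 2; 15 > 2 — holds.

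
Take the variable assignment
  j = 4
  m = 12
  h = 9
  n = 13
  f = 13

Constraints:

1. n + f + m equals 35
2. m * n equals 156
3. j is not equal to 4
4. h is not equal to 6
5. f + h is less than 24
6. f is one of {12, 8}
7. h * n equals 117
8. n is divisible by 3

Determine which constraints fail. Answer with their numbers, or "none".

Constraints 1, 3, 6, and 8 do not hold.

1. n + f + m = 13 + 13 + 12 = 38, not 35 — fails.
2. m * n = 12 * 13 = 156 — holds.
3. j = 4, but 4 is required to differ — fails.
4. h = 9, and 9 ≠ 6 — holds.
5. f + h = 13 + 9 = 22; 22 < 24 — holds.
6. f = 13 is not in {12, 8} — fails.
7. h * n = 9 * 13 = 117 — holds.
8. 13 = 3*4 + 1, so 3 does not divide 13 — fails.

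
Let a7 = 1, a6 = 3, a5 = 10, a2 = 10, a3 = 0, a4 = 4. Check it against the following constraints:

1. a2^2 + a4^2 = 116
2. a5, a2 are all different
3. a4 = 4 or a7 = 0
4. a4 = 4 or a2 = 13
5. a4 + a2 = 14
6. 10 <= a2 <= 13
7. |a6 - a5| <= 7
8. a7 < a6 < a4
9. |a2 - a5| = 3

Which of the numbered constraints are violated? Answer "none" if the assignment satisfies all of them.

Constraints 2 and 9 do not hold.

1. a2^2 + a4^2 = 10^2 + 4^2 = 100 + 16 = 116 — OK.
2. a5 = a2 = 10, not all different — violated.
3. a4 = 4 = 4 (first disjunct) — OK.
4. a4 = 4 = 4 (first disjunct) — OK.
5. a4 + a2 = 4 + 10 = 14 — OK.
6. a2 = 10 lies in [10, 13] — OK.
7. |3 - 10| = 7; 7 ≤ 7 — OK.
8. values 1 < 3 < 4 — OK.
9. |10 - 10| = 0, not 3 — violated.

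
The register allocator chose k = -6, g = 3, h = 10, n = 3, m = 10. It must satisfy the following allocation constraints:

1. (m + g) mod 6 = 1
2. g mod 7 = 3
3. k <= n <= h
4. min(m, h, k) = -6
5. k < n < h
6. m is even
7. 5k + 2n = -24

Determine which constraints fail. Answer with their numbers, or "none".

The assignment satisfies every constraint.

1. m + g = 13; 13 mod 6 = 1 — holds.
2. 3 mod 7 = 3 — holds.
3. values -6 <= 3 <= 10 — holds.
4. min(10, 10, -6) = -6 — holds.
5. values -6 < 3 < 10 — holds.
6. m = 10 is even — holds.
7. 5k + 2n = 5(-6) + 2(3) = -24 — holds.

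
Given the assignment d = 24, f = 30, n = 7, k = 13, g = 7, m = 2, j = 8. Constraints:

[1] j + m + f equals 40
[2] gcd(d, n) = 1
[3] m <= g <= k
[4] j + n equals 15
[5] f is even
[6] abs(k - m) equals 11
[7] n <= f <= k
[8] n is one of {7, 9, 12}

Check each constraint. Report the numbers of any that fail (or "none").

[1] j + m + f = 8 + 2 + 30 = 40  ✓
[2] gcd(24, 7) = 1  ✓
[3] values 2 <= 7 <= 13  ✓
[4] j + n = 8 + 7 = 15  ✓
[5] f = 30 is even  ✓
[6] abs(13 - 2) = 11  ✓
[7] values 7, 30, 13; f = 30 is not <= k = 13  ✗
[8] n = 7 is in {7, 9, 12}  ✓

Violated: 7.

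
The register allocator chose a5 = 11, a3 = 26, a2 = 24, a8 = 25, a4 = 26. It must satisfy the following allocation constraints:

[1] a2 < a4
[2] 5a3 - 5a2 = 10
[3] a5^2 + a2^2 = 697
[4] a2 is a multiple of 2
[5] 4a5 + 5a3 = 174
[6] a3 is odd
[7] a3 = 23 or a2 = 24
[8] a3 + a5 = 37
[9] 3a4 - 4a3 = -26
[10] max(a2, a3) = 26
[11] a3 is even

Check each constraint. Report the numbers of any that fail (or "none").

[1] a2 = 24, a4 = 26; 24 < 26  ✓
[2] 5a3 - 5a2 = 5(26) - 5(24) = 10  ✓
[3] a5^2 + a2^2 = 11^2 + 24^2 = 121 + 576 = 697  ✓
[4] 24 / 2 = 12, so 2 divides 24  ✓
[5] 4a5 + 5a3 = 4(11) + 5(26) = 174  ✓
[6] a3 = 26 is even  ✗
[7] a3 = 26 ≠ 23, but a2 = 24 = 24 (second disjunct)  ✓
[8] a3 + a5 = 26 + 11 = 37  ✓
[9] 3a4 - 4a3 = 3(26) - 4(26) = -26  ✓
[10] max(24, 26) = 26  ✓
[11] a3 = 26 is even  ✓

Constraint 6 does not hold.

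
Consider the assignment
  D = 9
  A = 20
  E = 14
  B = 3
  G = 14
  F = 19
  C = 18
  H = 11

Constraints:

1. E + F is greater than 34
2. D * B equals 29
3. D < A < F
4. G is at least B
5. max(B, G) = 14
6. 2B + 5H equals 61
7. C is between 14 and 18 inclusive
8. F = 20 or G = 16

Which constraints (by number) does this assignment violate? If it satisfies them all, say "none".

Constraints 1, 2, 3, and 8 do not hold.

1. E + F = 14 + 19 = 33; 33 ≤ 34, bound 34 not met  ✘
2. D * B = 9 * 3 = 27, not 29  ✘
3. values 9, 20, 19; A = 20 is not < F = 19  ✘
4. G = 14, B = 3; 14 ≥ 3  ✔
5. max(3, 14) = 14  ✔
6. 2B + 5H = 2(3) + 5(11) = 61  ✔
7. C = 18 lies in [14, 18]  ✔
8. F = 19 ≠ 20 and G = 14 ≠ 16; both disjuncts false  ✘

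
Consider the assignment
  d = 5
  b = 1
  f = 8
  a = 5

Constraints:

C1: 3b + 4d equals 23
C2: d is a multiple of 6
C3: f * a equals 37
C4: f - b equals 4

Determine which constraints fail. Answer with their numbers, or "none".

Constraints 2, 3, and 4 do not hold.

C1: 3b + 4d = 3(1) + 4(5) = 23  true
C2: 5 = 6*0 + 5, so 6 does not divide 5  false
C3: f * a = 8 * 5 = 40, not 37  false
C4: f - b = 8 - 1 = 7, not 4  false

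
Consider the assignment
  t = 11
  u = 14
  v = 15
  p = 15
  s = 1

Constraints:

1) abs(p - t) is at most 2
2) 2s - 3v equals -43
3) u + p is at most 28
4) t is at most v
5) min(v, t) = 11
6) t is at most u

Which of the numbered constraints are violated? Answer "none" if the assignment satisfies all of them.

Constraints 1 and 3 do not hold.

1) abs(15 - 11) = 4; 4 > 2, exceeds bound 2 — violated.
2) 2s - 3v = 2(1) - 3(15) = -43 — satisfied.
3) u + p = 14 + 15 = 29; 29 > 28, bound 28 not met — violated.
4) t = 11, v = 15; 11 ≤ 15 — satisfied.
5) min(15, 11) = 11 — satisfied.
6) t = 11, u = 14; 11 ≤ 14 — satisfied.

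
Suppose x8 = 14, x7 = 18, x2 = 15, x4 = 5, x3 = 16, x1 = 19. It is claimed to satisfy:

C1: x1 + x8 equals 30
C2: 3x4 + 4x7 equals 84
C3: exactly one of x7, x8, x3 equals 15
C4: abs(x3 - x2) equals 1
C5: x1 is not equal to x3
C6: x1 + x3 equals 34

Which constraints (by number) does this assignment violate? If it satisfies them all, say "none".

C1: x1 + x8 = 19 + 14 = 33, not 30  fails
C2: 3x4 + 4x7 = 3(5) + 4(18) = 87, not 84  fails
C3: x7=18, x8=14, x3=16; 0 of them equal 15, not exactly one  fails
C4: abs(16 - 15) = 1  holds
C5: x1 = 19, x3 = 16; distinct  holds
C6: x1 + x3 = 19 + 16 = 35, not 34  fails

No — constraints 1, 2, 3, and 6 are not satisfied.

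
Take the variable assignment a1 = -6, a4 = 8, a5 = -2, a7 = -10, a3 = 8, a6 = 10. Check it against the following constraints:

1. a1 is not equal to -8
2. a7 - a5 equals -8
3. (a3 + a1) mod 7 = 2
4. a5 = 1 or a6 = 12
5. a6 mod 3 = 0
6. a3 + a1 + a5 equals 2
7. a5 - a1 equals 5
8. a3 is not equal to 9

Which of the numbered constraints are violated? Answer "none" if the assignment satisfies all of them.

1. a1 = -6, and -6 ≠ -8 — OK.
2. a7 - a5 = -10 - (-2) = -8 — OK.
3. a3 + a1 = 2; 2 mod 7 = 2 — OK.
4. a5 = -2 ≠ 1 and a6 = 10 ≠ 12; both disjuncts false — violated.
5. 10 mod 3 = 1, not 0 — violated.
6. a3 + a1 + a5 = 8 + (-6) + (-2) = 0, not 2 — violated.
7. a5 - a1 = -2 - (-6) = 4, not 5 — violated.
8. a3 = 8, and 8 ≠ 9 — OK.

Constraints 4, 5, 6, and 7 are violated.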